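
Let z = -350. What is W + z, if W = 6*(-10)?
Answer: -410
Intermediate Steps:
W = -60
W + z = -60 - 350 = -410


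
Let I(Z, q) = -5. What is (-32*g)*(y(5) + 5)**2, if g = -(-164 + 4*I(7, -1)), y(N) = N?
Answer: -588800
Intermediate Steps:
g = 184 (g = -4/(1/(-41 - 5)) = -4/(1/(-46)) = -4/(-1/46) = -4*(-46) = 184)
(-32*g)*(y(5) + 5)**2 = (-32*184)*(5 + 5)**2 = -5888*10**2 = -5888*100 = -588800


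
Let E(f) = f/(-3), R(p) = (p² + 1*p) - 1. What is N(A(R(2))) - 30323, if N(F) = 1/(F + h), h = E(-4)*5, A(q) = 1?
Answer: -697426/23 ≈ -30323.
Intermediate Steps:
R(p) = -1 + p + p² (R(p) = (p² + p) - 1 = (p + p²) - 1 = -1 + p + p²)
E(f) = -f/3 (E(f) = f*(-⅓) = -f/3)
h = 20/3 (h = -⅓*(-4)*5 = (4/3)*5 = 20/3 ≈ 6.6667)
N(F) = 1/(20/3 + F) (N(F) = 1/(F + 20/3) = 1/(20/3 + F))
N(A(R(2))) - 30323 = 3/(20 + 3*1) - 30323 = 3/(20 + 3) - 30323 = 3/23 - 30323 = -697426/23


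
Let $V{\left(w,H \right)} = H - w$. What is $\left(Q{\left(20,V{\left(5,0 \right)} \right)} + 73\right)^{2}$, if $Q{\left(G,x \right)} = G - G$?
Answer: $5329$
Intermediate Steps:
$Q{\left(G,x \right)} = 0$
$\left(Q{\left(20,V{\left(5,0 \right)} \right)} + 73\right)^{2} = \left(0 + 73\right)^{2} = 73^{2} = 5329$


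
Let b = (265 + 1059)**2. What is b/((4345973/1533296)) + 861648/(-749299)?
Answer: 2013985402379740400/3256433222927 ≈ 6.1846e+5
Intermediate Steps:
b = 1752976 (b = 1324**2 = 1752976)
b/((4345973/1533296)) + 861648/(-749299) = 1752976/((4345973/1533296)) + 861648/(-749299) = 1752976/((4345973*(1/1533296))) + 861648*(-1/749299) = 1752976/(4345973/1533296) - 861648/749299 = 1752976*(1533296/4345973) - 861648/749299 = 2687831088896/4345973 - 861648/749299 = 2013985402379740400/3256433222927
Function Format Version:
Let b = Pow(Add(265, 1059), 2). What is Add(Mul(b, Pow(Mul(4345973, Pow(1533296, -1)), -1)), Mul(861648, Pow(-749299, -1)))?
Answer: Rational(2013985402379740400, 3256433222927) ≈ 6.1846e+5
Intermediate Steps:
b = 1752976 (b = Pow(1324, 2) = 1752976)
Add(Mul(b, Pow(Mul(4345973, Pow(1533296, -1)), -1)), Mul(861648, Pow(-749299, -1))) = Add(Mul(1752976, Pow(Mul(4345973, Pow(1533296, -1)), -1)), Mul(861648, Pow(-749299, -1))) = Add(Mul(1752976, Pow(Mul(4345973, Rational(1, 1533296)), -1)), Mul(861648, Rational(-1, 749299))) = Add(Mul(1752976, Pow(Rational(4345973, 1533296), -1)), Rational(-861648, 749299)) = Add(Mul(1752976, Rational(1533296, 4345973)), Rational(-861648, 749299)) = Add(Rational(2687831088896, 4345973), Rational(-861648, 749299)) = Rational(2013985402379740400, 3256433222927)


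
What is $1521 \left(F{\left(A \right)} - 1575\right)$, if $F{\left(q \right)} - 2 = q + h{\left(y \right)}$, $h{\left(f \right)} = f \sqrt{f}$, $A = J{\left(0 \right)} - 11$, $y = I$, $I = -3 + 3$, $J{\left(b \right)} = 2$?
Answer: $-2406222$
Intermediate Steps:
$I = 0$
$y = 0$
$A = -9$ ($A = 2 - 11 = -9$)
$h{\left(f \right)} = f^{\frac{3}{2}}$
$F{\left(q \right)} = 2 + q$ ($F{\left(q \right)} = 2 + \left(q + 0^{\frac{3}{2}}\right) = 2 + \left(q + 0\right) = 2 + q$)
$1521 \left(F{\left(A \right)} - 1575\right) = 1521 \left(\left(2 - 9\right) - 1575\right) = 1521 \left(-7 - 1575\right) = 1521 \left(-1582\right) = -2406222$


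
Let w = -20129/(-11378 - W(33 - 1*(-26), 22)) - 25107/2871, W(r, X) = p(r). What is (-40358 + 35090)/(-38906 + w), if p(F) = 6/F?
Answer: 307671197328/2272665508351 ≈ 0.13538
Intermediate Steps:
W(r, X) = 6/r
w = -407421175/58403796 (w = -20129/(-11378 - 6/(33 - 1*(-26))) - 25107/2871 = -20129/(-11378 - 6/(33 + 26)) - 25107*1/2871 = -20129/(-11378 - 6/59) - 8369/957 = -20129/(-671308/59) - 8369/957 = -20129*(-59/671308) - 8369/957 = 1187611/671308 - 8369/957 = -407421175/58403796 ≈ -6.9759)
(-40358 + 35090)/(-38906 + w) = (-40358 + 35090)/(-38906 - 407421175/58403796) = -5268/(-2272665508351/58403796) = -5268*(-58403796/2272665508351) = 307671197328/2272665508351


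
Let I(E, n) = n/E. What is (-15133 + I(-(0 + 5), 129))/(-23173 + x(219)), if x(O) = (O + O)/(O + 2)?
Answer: 16750474/25603975 ≈ 0.65421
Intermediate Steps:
x(O) = 2*O/(2 + O) (x(O) = (2*O)/(2 + O) = 2*O/(2 + O))
(-15133 + I(-(0 + 5), 129))/(-23173 + x(219)) = (-15133 + 129/((-(0 + 5))))/(-23173 + 2*219/(2 + 219)) = (-15133 + 129/((-1*5)))/(-23173 + 2*219/221) = (-15133 + 129/(-5))/(-23173 + 2*219*(1/221)) = (-15133 + 129*(-1/5))/(-23173 + 438/221) = (-15133 - 129/5)/(-5120795/221) = -75794/5*(-221/5120795) = 16750474/25603975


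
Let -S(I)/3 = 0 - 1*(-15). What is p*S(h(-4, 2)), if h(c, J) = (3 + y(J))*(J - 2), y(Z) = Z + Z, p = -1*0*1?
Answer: 0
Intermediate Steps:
p = 0 (p = 0*1 = 0)
y(Z) = 2*Z
h(c, J) = (-2 + J)*(3 + 2*J) (h(c, J) = (3 + 2*J)*(J - 2) = (3 + 2*J)*(-2 + J) = (-2 + J)*(3 + 2*J))
S(I) = -45 (S(I) = -3*(0 - 1*(-15)) = -3*(0 + 15) = -3*15 = -45)
p*S(h(-4, 2)) = 0*(-45) = 0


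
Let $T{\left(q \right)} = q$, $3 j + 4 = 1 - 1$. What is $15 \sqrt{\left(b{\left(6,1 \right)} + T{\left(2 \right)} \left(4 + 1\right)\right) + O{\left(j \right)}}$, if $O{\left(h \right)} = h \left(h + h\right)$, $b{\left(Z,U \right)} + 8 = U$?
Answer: $5 \sqrt{59} \approx 38.406$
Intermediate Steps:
$b{\left(Z,U \right)} = -8 + U$
$j = - \frac{4}{3}$ ($j = - \frac{4}{3} + \frac{1 - 1}{3} = - \frac{4}{3} + \frac{1}{3} \cdot 0 = - \frac{4}{3} + 0 = - \frac{4}{3} \approx -1.3333$)
$O{\left(h \right)} = 2 h^{2}$ ($O{\left(h \right)} = h 2 h = 2 h^{2}$)
$15 \sqrt{\left(b{\left(6,1 \right)} + T{\left(2 \right)} \left(4 + 1\right)\right) + O{\left(j \right)}} = 15 \sqrt{\left(\left(-8 + 1\right) + 2 \left(4 + 1\right)\right) + 2 \left(- \frac{4}{3}\right)^{2}} = 15 \sqrt{\left(-7 + 2 \cdot 5\right) + 2 \cdot \frac{16}{9}} = 15 \sqrt{\left(-7 + 10\right) + \frac{32}{9}} = 15 \sqrt{3 + \frac{32}{9}} = 15 \sqrt{\frac{59}{9}} = 15 \frac{\sqrt{59}}{3} = 5 \sqrt{59}$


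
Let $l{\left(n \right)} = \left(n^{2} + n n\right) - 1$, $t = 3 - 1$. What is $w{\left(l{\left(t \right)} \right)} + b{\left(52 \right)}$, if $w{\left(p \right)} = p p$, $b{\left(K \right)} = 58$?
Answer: $107$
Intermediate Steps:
$t = 2$
$l{\left(n \right)} = -1 + 2 n^{2}$ ($l{\left(n \right)} = \left(n^{2} + n^{2}\right) - 1 = 2 n^{2} - 1 = -1 + 2 n^{2}$)
$w{\left(p \right)} = p^{2}$
$w{\left(l{\left(t \right)} \right)} + b{\left(52 \right)} = \left(-1 + 2 \cdot 2^{2}\right)^{2} + 58 = \left(-1 + 2 \cdot 4\right)^{2} + 58 = \left(-1 + 8\right)^{2} + 58 = 7^{2} + 58 = 49 + 58 = 107$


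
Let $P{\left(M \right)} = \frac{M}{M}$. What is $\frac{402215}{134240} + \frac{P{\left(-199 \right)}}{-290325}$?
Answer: $\frac{23354587127}{7794645600} \approx 2.9962$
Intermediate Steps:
$P{\left(M \right)} = 1$
$\frac{402215}{134240} + \frac{P{\left(-199 \right)}}{-290325} = \frac{402215}{134240} + 1 \frac{1}{-290325} = 402215 \cdot \frac{1}{134240} + 1 \left(- \frac{1}{290325}\right) = \frac{80443}{26848} - \frac{1}{290325} = \frac{23354587127}{7794645600}$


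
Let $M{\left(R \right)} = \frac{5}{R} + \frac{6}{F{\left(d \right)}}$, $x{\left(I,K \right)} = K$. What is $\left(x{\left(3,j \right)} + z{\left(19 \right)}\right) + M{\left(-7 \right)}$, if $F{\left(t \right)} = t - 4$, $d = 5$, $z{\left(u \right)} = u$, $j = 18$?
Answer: $\frac{296}{7} \approx 42.286$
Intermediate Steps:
$F{\left(t \right)} = -4 + t$
$M{\left(R \right)} = 6 + \frac{5}{R}$ ($M{\left(R \right)} = \frac{5}{R} + \frac{6}{-4 + 5} = \frac{5}{R} + \frac{6}{1} = \frac{5}{R} + 6 \cdot 1 = \frac{5}{R} + 6 = 6 + \frac{5}{R}$)
$\left(x{\left(3,j \right)} + z{\left(19 \right)}\right) + M{\left(-7 \right)} = \left(18 + 19\right) + \left(6 + \frac{5}{-7}\right) = 37 + \left(6 + 5 \left(- \frac{1}{7}\right)\right) = 37 + \left(6 - \frac{5}{7}\right) = 37 + \frac{37}{7} = \frac{296}{7}$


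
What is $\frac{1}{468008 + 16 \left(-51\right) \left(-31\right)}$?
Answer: $\frac{1}{493304} \approx 2.0271 \cdot 10^{-6}$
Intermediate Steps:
$\frac{1}{468008 + 16 \left(-51\right) \left(-31\right)} = \frac{1}{468008 - -25296} = \frac{1}{468008 + 25296} = \frac{1}{493304}$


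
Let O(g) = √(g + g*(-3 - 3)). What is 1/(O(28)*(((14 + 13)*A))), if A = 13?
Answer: -I*√35/24570 ≈ -0.00024078*I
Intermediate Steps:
O(g) = √5*√(-g) (O(g) = √(g + g*(-6)) = √(g - 6*g) = √(-5*g) = √5*√(-g))
1/(O(28)*(((14 + 13)*A))) = 1/(((√5*√(-1*28)))*(((14 + 13)*13))) = 1/(((√5*√(-28)))*((27*13))) = 1/((√5*(2*I*√7))*351) = (1/351)/(2*I*√35) = -I*√35/70*(1/351) = -I*√35/24570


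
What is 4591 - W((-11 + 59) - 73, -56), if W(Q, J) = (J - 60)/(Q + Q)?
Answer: 114717/25 ≈ 4588.7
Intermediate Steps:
W(Q, J) = (-60 + J)/(2*Q) (W(Q, J) = (-60 + J)/((2*Q)) = (-60 + J)*(1/(2*Q)) = (-60 + J)/(2*Q))
4591 - W((-11 + 59) - 73, -56) = 4591 - (-60 - 56)/(2*((-11 + 59) - 73)) = 4591 - (-116)/(2*(48 - 73)) = 4591 - (-116)/(2*(-25)) = 4591 - (-1)*(-116)/(2*25) = 4591 - 1*58/25 = 4591 - 58/25 = 114717/25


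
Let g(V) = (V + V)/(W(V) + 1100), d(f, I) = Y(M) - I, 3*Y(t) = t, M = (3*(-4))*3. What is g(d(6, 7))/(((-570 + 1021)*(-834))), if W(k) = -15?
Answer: 19/204052695 ≈ 9.3113e-8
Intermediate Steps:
M = -36 (M = -12*3 = -36)
Y(t) = t/3
d(f, I) = -12 - I (d(f, I) = (1/3)*(-36) - I = -12 - I)
g(V) = 2*V/1085 (g(V) = (V + V)/(-15 + 1100) = (2*V)/1085 = (2*V)*(1/1085) = 2*V/1085)
g(d(6, 7))/(((-570 + 1021)*(-834))) = (2*(-12 - 1*7)/1085)/(((-570 + 1021)*(-834))) = (2*(-12 - 7)/1085)/((451*(-834))) = ((2/1085)*(-19))/(-376134) = -38/1085*(-1/376134) = 19/204052695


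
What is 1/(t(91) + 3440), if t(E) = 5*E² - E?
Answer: 1/44754 ≈ 2.2344e-5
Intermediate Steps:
t(E) = -E + 5*E²
1/(t(91) + 3440) = 1/(91*(-1 + 5*91) + 3440) = 1/(91*(-1 + 455) + 3440) = 1/(91*454 + 3440) = 1/(41314 + 3440) = 1/44754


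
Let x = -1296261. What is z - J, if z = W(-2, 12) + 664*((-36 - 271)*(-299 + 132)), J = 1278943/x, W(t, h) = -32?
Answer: 44128075257367/1296261 ≈ 3.4043e+7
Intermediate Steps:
J = -1278943/1296261 (J = 1278943/(-1296261) = 1278943*(-1/1296261) = -1278943/1296261 ≈ -0.98664)
z = 34042584 (z = -32 + 664*((-36 - 271)*(-299 + 132)) = -32 + 664*(-307*(-167)) = -32 + 664*51269 = -32 + 34042616 = 34042584)
z - J = 34042584 - 1*(-1278943/1296261) = 34042584 + 1278943/1296261 = 44128075257367/1296261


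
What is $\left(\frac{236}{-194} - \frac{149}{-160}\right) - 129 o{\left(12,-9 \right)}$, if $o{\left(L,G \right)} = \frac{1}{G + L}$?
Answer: $- \frac{671787}{15520} \approx -43.285$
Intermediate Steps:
$\left(\frac{236}{-194} - \frac{149}{-160}\right) - 129 o{\left(12,-9 \right)} = \left(\frac{236}{-194} - \frac{149}{-160}\right) - \frac{129}{-9 + 12} = \left(236 \left(- \frac{1}{194}\right) - - \frac{149}{160}\right) - \frac{129}{3} = \left(- \frac{118}{97} + \frac{149}{160}\right) - 43 = - \frac{4427}{15520} - 43 = - \frac{671787}{15520}$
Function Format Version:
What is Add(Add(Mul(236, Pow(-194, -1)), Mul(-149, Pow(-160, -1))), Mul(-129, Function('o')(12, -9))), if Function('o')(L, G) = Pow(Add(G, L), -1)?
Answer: Rational(-671787, 15520) ≈ -43.285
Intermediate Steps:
Add(Add(Mul(236, Pow(-194, -1)), Mul(-149, Pow(-160, -1))), Mul(-129, Function('o')(12, -9))) = Add(Add(Mul(236, Pow(-194, -1)), Mul(-149, Pow(-160, -1))), Mul(-129, Pow(Add(-9, 12), -1))) = Add(Add(Mul(236, Rational(-1, 194)), Mul(-149, Rational(-1, 160))), Mul(-129, Pow(3, -1))) = Add(Add(Rational(-118, 97), Rational(149, 160)), Mul(-129, Rational(1, 3))) = Add(Rational(-4427, 15520), -43) = Rational(-671787, 15520)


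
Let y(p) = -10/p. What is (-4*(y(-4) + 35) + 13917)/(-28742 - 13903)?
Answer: -4589/14215 ≈ -0.32283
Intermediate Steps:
(-4*(y(-4) + 35) + 13917)/(-28742 - 13903) = (-4*(-10/(-4) + 35) + 13917)/(-28742 - 13903) = (-4*(-10*(-1/4) + 35) + 13917)/(-42645) = (-4*(5/2 + 35) + 13917)*(-1/42645) = (-4*75/2 + 13917)*(-1/42645) = (-150 + 13917)*(-1/42645) = 13767*(-1/42645) = -4589/14215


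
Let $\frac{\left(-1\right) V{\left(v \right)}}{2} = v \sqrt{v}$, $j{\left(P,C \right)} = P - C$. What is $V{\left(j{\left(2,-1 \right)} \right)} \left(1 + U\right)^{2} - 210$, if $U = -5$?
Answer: $-210 - 96 \sqrt{3} \approx -376.28$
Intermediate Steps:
$V{\left(v \right)} = - 2 v^{\frac{3}{2}}$ ($V{\left(v \right)} = - 2 v \sqrt{v} = - 2 v^{\frac{3}{2}}$)
$V{\left(j{\left(2,-1 \right)} \right)} \left(1 + U\right)^{2} - 210 = - 2 \left(2 - -1\right)^{\frac{3}{2}} \left(1 - 5\right)^{2} - 210 = - 2 \left(2 + 1\right)^{\frac{3}{2}} \left(-4\right)^{2} - 210 = - 2 \cdot 3^{\frac{3}{2}} \cdot 16 - 210 = - 2 \cdot 3 \sqrt{3} \cdot 16 - 210 = - 6 \sqrt{3} \cdot 16 - 210 = - 96 \sqrt{3} - 210 = -210 - 96 \sqrt{3}$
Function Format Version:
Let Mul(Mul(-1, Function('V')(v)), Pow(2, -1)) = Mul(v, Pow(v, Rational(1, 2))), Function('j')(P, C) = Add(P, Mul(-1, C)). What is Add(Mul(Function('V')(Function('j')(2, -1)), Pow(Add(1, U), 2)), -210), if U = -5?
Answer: Add(-210, Mul(-96, Pow(3, Rational(1, 2)))) ≈ -376.28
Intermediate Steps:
Function('V')(v) = Mul(-2, Pow(v, Rational(3, 2))) (Function('V')(v) = Mul(-2, Mul(v, Pow(v, Rational(1, 2)))) = Mul(-2, Pow(v, Rational(3, 2))))
Add(Mul(Function('V')(Function('j')(2, -1)), Pow(Add(1, U), 2)), -210) = Add(Mul(Mul(-2, Pow(Add(2, Mul(-1, -1)), Rational(3, 2))), Pow(Add(1, -5), 2)), -210) = Add(Mul(Mul(-2, Pow(Add(2, 1), Rational(3, 2))), Pow(-4, 2)), -210) = Add(Mul(Mul(-2, Pow(3, Rational(3, 2))), 16), -210) = Add(Mul(Mul(-2, Mul(3, Pow(3, Rational(1, 2)))), 16), -210) = Add(Mul(Mul(-6, Pow(3, Rational(1, 2))), 16), -210) = Add(Mul(-96, Pow(3, Rational(1, 2))), -210) = Add(-210, Mul(-96, Pow(3, Rational(1, 2))))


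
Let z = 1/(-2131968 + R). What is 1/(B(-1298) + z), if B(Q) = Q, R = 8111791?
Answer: -5979823/7761810253 ≈ -0.00077042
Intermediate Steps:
z = 1/5979823 (z = 1/(-2131968 + 8111791) = 1/5979823 ≈ 1.6723e-7)
1/(B(-1298) + z) = 1/(-1298 + 1/5979823) = 1/(-7761810253/5979823) = -5979823/7761810253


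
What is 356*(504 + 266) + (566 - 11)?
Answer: 274675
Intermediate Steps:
356*(504 + 266) + (566 - 11) = 356*770 + 555 = 274120 + 555 = 274675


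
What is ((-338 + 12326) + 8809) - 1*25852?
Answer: -5055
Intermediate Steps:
((-338 + 12326) + 8809) - 1*25852 = (11988 + 8809) - 25852 = 20797 - 25852 = -5055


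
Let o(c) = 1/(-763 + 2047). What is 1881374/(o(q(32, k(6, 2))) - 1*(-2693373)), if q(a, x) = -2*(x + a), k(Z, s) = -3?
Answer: 2415684216/3458290933 ≈ 0.69852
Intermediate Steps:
q(a, x) = -2*a - 2*x (q(a, x) = -2*(a + x) = -2*a - 2*x)
o(c) = 1/1284
1881374/(o(q(32, k(6, 2))) - 1*(-2693373)) = 1881374/(1/1284 - 1*(-2693373)) = 1881374/(1/1284 + 2693373) = 1881374/(3458290933/1284) = 1881374*(1284/3458290933) = 2415684216/3458290933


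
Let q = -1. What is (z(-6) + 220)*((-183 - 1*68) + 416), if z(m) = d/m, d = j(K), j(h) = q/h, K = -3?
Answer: 217745/6 ≈ 36291.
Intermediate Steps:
j(h) = -1/h
d = ⅓ (d = -1/(-3) = -1*(-⅓) = ⅓ ≈ 0.33333)
z(m) = 1/(3*m)
(z(-6) + 220)*((-183 - 1*68) + 416) = ((⅓)/(-6) + 220)*((-183 - 1*68) + 416) = ((⅓)*(-⅙) + 220)*((-183 - 68) + 416) = (-1/18 + 220)*(-251 + 416) = (3959/18)*165 = 217745/6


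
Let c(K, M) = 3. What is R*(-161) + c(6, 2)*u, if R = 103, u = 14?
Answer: -16541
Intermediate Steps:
R*(-161) + c(6, 2)*u = 103*(-161) + 3*14 = -16583 + 42 = -16541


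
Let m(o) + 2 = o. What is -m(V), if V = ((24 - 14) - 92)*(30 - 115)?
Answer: -6968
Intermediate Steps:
V = 6970 (V = (10 - 92)*(-85) = -82*(-85) = 6970)
m(o) = -2 + o
-m(V) = -(-2 + 6970) = -1*6968 = -6968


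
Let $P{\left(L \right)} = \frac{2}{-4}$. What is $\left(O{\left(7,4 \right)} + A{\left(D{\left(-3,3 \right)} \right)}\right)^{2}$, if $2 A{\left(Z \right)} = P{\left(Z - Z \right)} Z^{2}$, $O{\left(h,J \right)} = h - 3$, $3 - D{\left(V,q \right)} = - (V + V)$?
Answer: $\frac{49}{16} \approx 3.0625$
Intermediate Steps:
$P{\left(L \right)} = - \frac{1}{2}$ ($P{\left(L \right)} = 2 \left(- \frac{1}{4}\right) = - \frac{1}{2}$)
$D{\left(V,q \right)} = 3 + 2 V$ ($D{\left(V,q \right)} = 3 - - (V + V) = 3 - - 2 V = 3 + 2 V$)
$O{\left(h,J \right)} = -3 + h$
$A{\left(Z \right)} = - \frac{Z^{2}}{4}$ ($A{\left(Z \right)} = \frac{\left(- \frac{1}{2}\right) Z^{2}}{2} = - \frac{Z^{2}}{4}$)
$\left(O{\left(7,4 \right)} + A{\left(D{\left(-3,3 \right)} \right)}\right)^{2} = \left(\left(-3 + 7\right) - \frac{\left(3 + 2 \left(-3\right)\right)^{2}}{4}\right)^{2} = \left(4 - \frac{\left(3 - 6\right)^{2}}{4}\right)^{2} = \left(4 - \frac{\left(-3\right)^{2}}{4}\right)^{2} = \left(4 - \frac{9}{4}\right)^{2} = \left(\frac{7}{4}\right)^{2} = \frac{49}{16}$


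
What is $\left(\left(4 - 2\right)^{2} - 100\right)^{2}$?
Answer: $9216$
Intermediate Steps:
$\left(\left(4 - 2\right)^{2} - 100\right)^{2} = \left(2^{2} - 100\right)^{2} = \left(4 - 100\right)^{2} = \left(-96\right)^{2} = 9216$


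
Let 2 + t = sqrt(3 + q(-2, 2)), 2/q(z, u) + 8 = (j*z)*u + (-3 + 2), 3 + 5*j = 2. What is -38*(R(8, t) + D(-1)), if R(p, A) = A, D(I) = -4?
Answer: 228 - 38*sqrt(4633)/41 ≈ 164.91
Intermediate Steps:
j = -1/5 (j = -3/5 + (1/5)*2 = -3/5 + 2/5 = -1/5 ≈ -0.20000)
q(z, u) = 2/(-9 - u*z/5) (q(z, u) = 2/(-8 + ((-z/5)*u + (-3 + 2))) = 2/(-8 + (-u*z/5 - 1)) = 2/(-8 + (-1 - u*z/5)) = 2/(-9 - u*z/5))
t = -2 + sqrt(4633)/41 (t = -2 + sqrt(3 - 10/(45 + 2*(-2))) = -2 + sqrt(3 - 10/(45 - 4)) = -2 + sqrt(3 - 10/41) = -2 + sqrt(113/41) = -2 + sqrt(4633)/41 ≈ -0.33985)
-38*(R(8, t) + D(-1)) = -38*((-2 + sqrt(4633)/41) - 4) = -38*(-6 + sqrt(4633)/41) = 228 - 38*sqrt(4633)/41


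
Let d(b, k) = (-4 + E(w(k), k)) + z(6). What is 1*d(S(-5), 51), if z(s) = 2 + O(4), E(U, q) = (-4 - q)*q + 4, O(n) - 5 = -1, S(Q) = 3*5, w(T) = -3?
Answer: -2799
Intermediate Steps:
S(Q) = 15
O(n) = 4 (O(n) = 5 - 1 = 4)
E(U, q) = 4 + q*(-4 - q) (E(U, q) = q*(-4 - q) + 4 = 4 + q*(-4 - q))
z(s) = 6 (z(s) = 2 + 4 = 6)
d(b, k) = 6 - k**2 - 4*k (d(b, k) = (-4 + (4 - k**2 - 4*k)) + 6 = (-k**2 - 4*k) + 6 = 6 - k**2 - 4*k)
1*d(S(-5), 51) = 1*(6 - 1*51**2 - 4*51) = 1*(6 - 1*2601 - 204) = 1*(6 - 2601 - 204) = 1*(-2799) = -2799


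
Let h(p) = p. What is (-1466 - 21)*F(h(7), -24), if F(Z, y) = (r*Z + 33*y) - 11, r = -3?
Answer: 1225288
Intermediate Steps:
F(Z, y) = -11 - 3*Z + 33*y (F(Z, y) = (-3*Z + 33*y) - 11 = -11 - 3*Z + 33*y)
(-1466 - 21)*F(h(7), -24) = (-1466 - 21)*(-11 - 3*7 + 33*(-24)) = -1487*(-11 - 21 - 792) = -1487*(-824) = 1225288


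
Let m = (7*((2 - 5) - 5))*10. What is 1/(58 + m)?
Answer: -1/502 ≈ -0.0019920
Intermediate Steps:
m = -560 (m = (7*(-3 - 5))*10 = (7*(-8))*10 = -56*10 = -560)
1/(58 + m) = 1/(58 - 560) = 1/(-502) = -1/502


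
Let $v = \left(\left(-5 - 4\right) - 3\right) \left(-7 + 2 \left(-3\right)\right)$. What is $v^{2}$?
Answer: $24336$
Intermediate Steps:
$v = 156$ ($v = \left(-9 - 3\right) \left(-7 - 6\right) = \left(-12\right) \left(-13\right) = 156$)
$v^{2} = 156^{2} = 24336$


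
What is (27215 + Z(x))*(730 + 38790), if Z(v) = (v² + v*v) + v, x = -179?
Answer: 3600983360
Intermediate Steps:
Z(v) = v + 2*v² (Z(v) = (v² + v²) + v = 2*v² + v = v + 2*v²)
(27215 + Z(x))*(730 + 38790) = (27215 - 179*(1 + 2*(-179)))*(730 + 38790) = (27215 - 179*(1 - 358))*39520 = (27215 - 179*(-357))*39520 = (27215 + 63903)*39520 = 91118*39520 = 3600983360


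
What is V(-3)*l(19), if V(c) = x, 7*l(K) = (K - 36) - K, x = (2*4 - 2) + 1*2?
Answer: -288/7 ≈ -41.143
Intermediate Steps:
x = 8 (x = (8 - 2) + 2 = 6 + 2 = 8)
l(K) = -36/7 (l(K) = ((K - 36) - K)/7 = ((-36 + K) - K)/7 = (1/7)*(-36) = -36/7)
V(c) = 8
V(-3)*l(19) = 8*(-36/7) = -288/7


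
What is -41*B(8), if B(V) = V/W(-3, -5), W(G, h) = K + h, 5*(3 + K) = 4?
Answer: 410/9 ≈ 45.556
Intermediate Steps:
K = -11/5 (K = -3 + (⅕)*4 = -3 + ⅘ = -11/5 ≈ -2.2000)
W(G, h) = -11/5 + h
B(V) = -5*V/36 (B(V) = V/(-11/5 - 5) = V/(-36/5) = V*(-5/36) = -5*V/36)
-41*B(8) = -(-205)*8/36 = -41*(-10/9) = 410/9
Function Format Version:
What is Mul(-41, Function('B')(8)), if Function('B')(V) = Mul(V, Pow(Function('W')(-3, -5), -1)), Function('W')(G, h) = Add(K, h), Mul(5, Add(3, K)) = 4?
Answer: Rational(410, 9) ≈ 45.556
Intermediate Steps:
K = Rational(-11, 5) (K = Add(-3, Mul(Rational(1, 5), 4)) = Add(-3, Rational(4, 5)) = Rational(-11, 5) ≈ -2.2000)
Function('W')(G, h) = Add(Rational(-11, 5), h)
Function('B')(V) = Mul(Rational(-5, 36), V) (Function('B')(V) = Mul(V, Pow(Add(Rational(-11, 5), -5), -1)) = Mul(V, Pow(Rational(-36, 5), -1)) = Mul(V, Rational(-5, 36)) = Mul(Rational(-5, 36), V))
Mul(-41, Function('B')(8)) = Mul(-41, Mul(Rational(-5, 36), 8)) = Mul(-41, Rational(-10, 9)) = Rational(410, 9)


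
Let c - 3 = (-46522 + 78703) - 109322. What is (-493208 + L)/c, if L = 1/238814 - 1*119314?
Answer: 146278828907/18421634332 ≈ 7.9406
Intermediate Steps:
L = -28493853595/238814 (L = 1/238814 - 119314 = -28493853595/238814 ≈ -1.1931e+5)
c = -77138 (c = 3 + ((-46522 + 78703) - 109322) = 3 + (32181 - 109322) = 3 - 77141 = -77138)
(-493208 + L)/c = (-493208 - 28493853595/238814)/(-77138) = -146278828907/238814*(-1/77138) = 146278828907/18421634332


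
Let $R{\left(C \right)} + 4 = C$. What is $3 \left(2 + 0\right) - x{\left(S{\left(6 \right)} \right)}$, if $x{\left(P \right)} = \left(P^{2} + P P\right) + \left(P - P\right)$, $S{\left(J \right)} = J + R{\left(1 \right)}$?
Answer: $-12$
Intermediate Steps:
$R{\left(C \right)} = -4 + C$
$S{\left(J \right)} = -3 + J$ ($S{\left(J \right)} = J + \left(-4 + 1\right) = J - 3 = -3 + J$)
$x{\left(P \right)} = 2 P^{2}$ ($x{\left(P \right)} = \left(P^{2} + P^{2}\right) + 0 = 2 P^{2} + 0 = 2 P^{2}$)
$3 \left(2 + 0\right) - x{\left(S{\left(6 \right)} \right)} = 3 \left(2 + 0\right) - 2 \left(-3 + 6\right)^{2} = 3 \cdot 2 - 2 \cdot 3^{2} = 6 - 2 \cdot 9 = 6 - 18 = -12$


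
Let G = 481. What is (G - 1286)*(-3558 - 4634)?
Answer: 6594560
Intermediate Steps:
(G - 1286)*(-3558 - 4634) = (481 - 1286)*(-3558 - 4634) = -805*(-8192) = 6594560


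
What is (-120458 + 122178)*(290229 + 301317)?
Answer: 1017459120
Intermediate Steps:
(-120458 + 122178)*(290229 + 301317) = 1720*591546 = 1017459120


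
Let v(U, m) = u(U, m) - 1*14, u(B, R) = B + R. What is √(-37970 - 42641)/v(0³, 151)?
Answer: I*√80611/137 ≈ 2.0724*I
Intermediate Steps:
v(U, m) = -14 + U + m (v(U, m) = (U + m) - 1*14 = (U + m) - 14 = -14 + U + m)
√(-37970 - 42641)/v(0³, 151) = √(-37970 - 42641)/(-14 + 0³ + 151) = √(-80611)/(-14 + 0 + 151) = (I*√80611)/137 = (I*√80611)*(1/137) = I*√80611/137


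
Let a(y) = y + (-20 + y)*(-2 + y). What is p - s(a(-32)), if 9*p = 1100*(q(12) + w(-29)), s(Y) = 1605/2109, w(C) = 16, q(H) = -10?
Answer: 1544995/2109 ≈ 732.57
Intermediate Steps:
s(Y) = 535/703 (s(Y) = 1605*(1/2109) = 535/703)
p = 2200/3 (p = (1100*(-10 + 16))/9 = (1100*6)/9 = (⅑)*6600 = 2200/3 ≈ 733.33)
p - s(a(-32)) = 2200/3 - 1*535/703 = 2200/3 - 535/703 = 1544995/2109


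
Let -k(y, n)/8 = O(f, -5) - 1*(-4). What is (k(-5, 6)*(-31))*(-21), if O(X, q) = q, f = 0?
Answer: 5208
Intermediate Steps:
k(y, n) = 8 (k(y, n) = -8*(-5 - 1*(-4)) = -8*(-5 + 4) = -8*(-1) = 8)
(k(-5, 6)*(-31))*(-21) = (8*(-31))*(-21) = -248*(-21) = 5208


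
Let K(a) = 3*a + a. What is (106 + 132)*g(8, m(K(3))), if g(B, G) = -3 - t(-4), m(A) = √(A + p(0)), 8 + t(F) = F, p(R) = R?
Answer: 2142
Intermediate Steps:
t(F) = -8 + F
K(a) = 4*a
m(A) = √A (m(A) = √(A + 0) = √A)
g(B, G) = 9 (g(B, G) = -3 - (-8 - 4) = -3 - 1*(-12) = -3 + 12 = 9)
(106 + 132)*g(8, m(K(3))) = (106 + 132)*9 = 238*9 = 2142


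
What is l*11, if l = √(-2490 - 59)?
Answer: 11*I*√2549 ≈ 555.36*I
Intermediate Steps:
l = I*√2549 (l = √(-2549) = I*√2549 ≈ 50.488*I)
l*11 = (I*√2549)*11 = 11*I*√2549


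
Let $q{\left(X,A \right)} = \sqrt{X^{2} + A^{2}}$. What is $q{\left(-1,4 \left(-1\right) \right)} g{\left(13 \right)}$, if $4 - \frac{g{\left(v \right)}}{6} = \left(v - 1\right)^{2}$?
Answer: $- 840 \sqrt{17} \approx -3463.4$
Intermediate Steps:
$q{\left(X,A \right)} = \sqrt{A^{2} + X^{2}}$
$g{\left(v \right)} = 24 - 6 \left(-1 + v\right)^{2}$ ($g{\left(v \right)} = 24 - 6 \left(v - 1\right)^{2} = 24 - 6 \left(-1 + v\right)^{2}$)
$q{\left(-1,4 \left(-1\right) \right)} g{\left(13 \right)} = \sqrt{\left(4 \left(-1\right)\right)^{2} + \left(-1\right)^{2}} \left(24 - 6 \left(-1 + 13\right)^{2}\right) = \sqrt{\left(-4\right)^{2} + 1} \left(24 - 6 \cdot 12^{2}\right) = \sqrt{16 + 1} \left(24 - 864\right) = \sqrt{17} \left(24 - 864\right) = \sqrt{17} \left(-840\right) = - 840 \sqrt{17}$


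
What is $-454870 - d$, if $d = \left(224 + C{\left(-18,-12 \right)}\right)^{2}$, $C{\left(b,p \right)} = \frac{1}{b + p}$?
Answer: $- \frac{454527961}{900} \approx -5.0503 \cdot 10^{5}$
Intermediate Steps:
$d = \frac{45144961}{900}$ ($d = \left(224 + \frac{1}{-18 - 12}\right)^{2} = \left(224 + \frac{1}{-30}\right)^{2} = \left(224 - \frac{1}{30}\right)^{2} = \left(\frac{6719}{30}\right)^{2} = \frac{45144961}{900} \approx 50161.0$)
$-454870 - d = -454870 - \frac{45144961}{900} = - \frac{454527961}{900}$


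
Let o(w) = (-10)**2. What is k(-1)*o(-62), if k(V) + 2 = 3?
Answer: 100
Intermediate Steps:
k(V) = 1 (k(V) = -2 + 3 = 1)
o(w) = 100
k(-1)*o(-62) = 1*100 = 100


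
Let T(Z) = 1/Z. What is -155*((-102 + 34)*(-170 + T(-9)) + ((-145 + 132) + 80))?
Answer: -16230205/9 ≈ -1.8034e+6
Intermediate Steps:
-155*((-102 + 34)*(-170 + T(-9)) + ((-145 + 132) + 80)) = -155*((-102 + 34)*(-170 + 1/(-9)) + ((-145 + 132) + 80)) = -155*(-68*(-170 - 1/9) + (-13 + 80)) = -155*(-68*(-1531/9) + 67) = -155*(104108/9 + 67) = -155*104711/9 = -16230205/9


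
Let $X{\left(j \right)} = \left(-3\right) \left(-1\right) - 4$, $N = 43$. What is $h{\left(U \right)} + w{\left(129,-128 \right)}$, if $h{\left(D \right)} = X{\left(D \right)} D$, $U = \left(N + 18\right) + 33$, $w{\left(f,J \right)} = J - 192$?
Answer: $-414$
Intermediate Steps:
$X{\left(j \right)} = -1$ ($X{\left(j \right)} = 3 - 4 = -1$)
$w{\left(f,J \right)} = -192 + J$
$U = 94$ ($U = \left(43 + 18\right) + 33 = 61 + 33 = 94$)
$h{\left(D \right)} = - D$
$h{\left(U \right)} + w{\left(129,-128 \right)} = \left(-1\right) 94 - 320 = -94 - 320 = -414$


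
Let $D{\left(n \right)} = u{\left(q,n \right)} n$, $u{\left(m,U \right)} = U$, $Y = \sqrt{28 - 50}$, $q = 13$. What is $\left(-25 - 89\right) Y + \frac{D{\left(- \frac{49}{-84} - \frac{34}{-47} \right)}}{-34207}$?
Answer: $- \frac{543169}{10881109872} - 114 i \sqrt{22} \approx -4.9919 \cdot 10^{-5} - 534.71 i$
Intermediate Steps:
$Y = i \sqrt{22}$ ($Y = \sqrt{-22} = i \sqrt{22} \approx 4.6904 i$)
$D{\left(n \right)} = n^{2}$ ($D{\left(n \right)} = n n = n^{2}$)
$\left(-25 - 89\right) Y + \frac{D{\left(- \frac{49}{-84} - \frac{34}{-47} \right)}}{-34207} = \left(-25 - 89\right) i \sqrt{22} + \frac{\left(- \frac{49}{-84} - \frac{34}{-47}\right)^{2}}{-34207} = - 114 i \sqrt{22} + \left(\left(-49\right) \left(- \frac{1}{84}\right) - - \frac{34}{47}\right)^{2} \left(- \frac{1}{34207}\right) = - 114 i \sqrt{22} + \left(\frac{7}{12} + \frac{34}{47}\right)^{2} \left(- \frac{1}{34207}\right) = - 114 i \sqrt{22} + \left(\frac{737}{564}\right)^{2} \left(- \frac{1}{34207}\right) = - 114 i \sqrt{22} + \frac{543169}{318096} \left(- \frac{1}{34207}\right) = - 114 i \sqrt{22} - \frac{543169}{10881109872} = - \frac{543169}{10881109872} - 114 i \sqrt{22}$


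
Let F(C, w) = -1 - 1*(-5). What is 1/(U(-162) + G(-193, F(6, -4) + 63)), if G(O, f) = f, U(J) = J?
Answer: -1/95 ≈ -0.010526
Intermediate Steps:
F(C, w) = 4 (F(C, w) = -1 + 5 = 4)
1/(U(-162) + G(-193, F(6, -4) + 63)) = 1/(-162 + (4 + 63)) = 1/(-162 + 67) = 1/(-95) = -1/95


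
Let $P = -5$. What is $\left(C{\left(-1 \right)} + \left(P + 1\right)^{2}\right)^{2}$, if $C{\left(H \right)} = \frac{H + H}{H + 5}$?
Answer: $\frac{961}{4} \approx 240.25$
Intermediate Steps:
$C{\left(H \right)} = \frac{2 H}{5 + H}$
$\left(C{\left(-1 \right)} + \left(P + 1\right)^{2}\right)^{2} = \left(2 \left(-1\right) \frac{1}{5 - 1} + \left(-5 + 1\right)^{2}\right)^{2} = \left(2 \left(-1\right) \frac{1}{4} + \left(-4\right)^{2}\right)^{2} = \left(2 \left(-1\right) \frac{1}{4} + 16\right)^{2} = \left(- \frac{1}{2} + 16\right)^{2} = \left(\frac{31}{2}\right)^{2} = \frac{961}{4}$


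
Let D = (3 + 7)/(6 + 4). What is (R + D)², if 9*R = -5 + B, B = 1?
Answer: 25/81 ≈ 0.30864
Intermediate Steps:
D = 1 (D = 10/10 = 10*(⅒) = 1)
R = -4/9 (R = (-5 + 1)/9 = (⅑)*(-4) = -4/9 ≈ -0.44444)
(R + D)² = (-4/9 + 1)² = (5/9)² = 25/81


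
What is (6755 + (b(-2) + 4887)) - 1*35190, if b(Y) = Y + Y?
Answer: -23552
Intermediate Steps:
b(Y) = 2*Y
(6755 + (b(-2) + 4887)) - 1*35190 = (6755 + (2*(-2) + 4887)) - 1*35190 = (6755 + (-4 + 4887)) - 35190 = (6755 + 4883) - 35190 = 11638 - 35190 = -23552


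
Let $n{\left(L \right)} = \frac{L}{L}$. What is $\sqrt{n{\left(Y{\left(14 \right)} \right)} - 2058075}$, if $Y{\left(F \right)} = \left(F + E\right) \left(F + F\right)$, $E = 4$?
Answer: $i \sqrt{2058074} \approx 1434.6 i$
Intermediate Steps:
$Y{\left(F \right)} = 2 F \left(4 + F\right)$ ($Y{\left(F \right)} = \left(F + 4\right) \left(F + F\right) = \left(4 + F\right) 2 F = 2 F \left(4 + F\right)$)
$n{\left(L \right)} = 1$
$\sqrt{n{\left(Y{\left(14 \right)} \right)} - 2058075} = \sqrt{1 - 2058075} = \sqrt{-2058074} = i \sqrt{2058074}$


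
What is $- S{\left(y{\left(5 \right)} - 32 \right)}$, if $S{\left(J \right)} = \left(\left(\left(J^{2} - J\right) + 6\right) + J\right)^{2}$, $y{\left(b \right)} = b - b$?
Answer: $-1060900$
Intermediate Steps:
$y{\left(b \right)} = 0$
$S{\left(J \right)} = \left(6 + J^{2}\right)^{2}$ ($S{\left(J \right)} = \left(\left(6 + J^{2} - J\right) + J\right)^{2} = \left(6 + J^{2}\right)^{2}$)
$- S{\left(y{\left(5 \right)} - 32 \right)} = - \left(6 + \left(0 - 32\right)^{2}\right)^{2} = - \left(6 + \left(-32\right)^{2}\right)^{2} = - \left(6 + 1024\right)^{2} = - 1030^{2} = \left(-1\right) 1060900 = -1060900$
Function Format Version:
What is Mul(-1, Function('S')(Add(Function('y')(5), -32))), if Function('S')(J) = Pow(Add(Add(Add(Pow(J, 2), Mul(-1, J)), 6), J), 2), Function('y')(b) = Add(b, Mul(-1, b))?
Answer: -1060900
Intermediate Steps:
Function('y')(b) = 0
Function('S')(J) = Pow(Add(6, Pow(J, 2)), 2) (Function('S')(J) = Pow(Add(Add(6, Pow(J, 2), Mul(-1, J)), J), 2) = Pow(Add(6, Pow(J, 2)), 2))
Mul(-1, Function('S')(Add(Function('y')(5), -32))) = Mul(-1, Pow(Add(6, Pow(Add(0, -32), 2)), 2)) = Mul(-1, Pow(Add(6, Pow(-32, 2)), 2)) = Mul(-1, Pow(Add(6, 1024), 2)) = Mul(-1, Pow(1030, 2)) = Mul(-1, 1060900) = -1060900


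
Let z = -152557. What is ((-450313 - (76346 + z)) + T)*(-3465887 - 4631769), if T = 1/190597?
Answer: 577384889460214808/190597 ≈ 3.0293e+12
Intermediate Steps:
T = 1/190597 ≈ 5.2467e-6
((-450313 - (76346 + z)) + T)*(-3465887 - 4631769) = ((-450313 - (76346 - 152557)) + 1/190597)*(-3465887 - 4631769) = ((-450313 - 1*(-76211)) + 1/190597)*(-8097656) = ((-450313 + 76211) + 1/190597)*(-8097656) = (-374102 + 1/190597)*(-8097656) = -71302718893/190597*(-8097656) = 577384889460214808/190597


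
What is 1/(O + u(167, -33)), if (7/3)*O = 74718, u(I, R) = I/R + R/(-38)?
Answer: 1254/40150331 ≈ 3.1233e-5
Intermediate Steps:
u(I, R) = -R/38 + I/R (u(I, R) = I/R + R*(-1/38) = I/R - R/38 = -R/38 + I/R)
O = 32022 (O = (3/7)*74718 = 32022)
1/(O + u(167, -33)) = 1/(32022 + (-1/38*(-33) + 167/(-33))) = 1/(32022 + (33/38 + 167*(-1/33))) = 1/(32022 + (33/38 - 167/33)) = 1/(32022 - 5257/1254) = 1/(40150331/1254) = 1254/40150331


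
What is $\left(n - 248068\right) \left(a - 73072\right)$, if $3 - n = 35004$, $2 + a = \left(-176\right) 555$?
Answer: $48335164026$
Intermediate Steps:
$a = -97682$ ($a = -2 - 97680 = -97682$)
$n = -35001$ ($n = 3 - 35004 = -35001$)
$\left(n - 248068\right) \left(a - 73072\right) = \left(-35001 - 248068\right) \left(-97682 - 73072\right) = \left(-283069\right) \left(-170754\right) = 48335164026$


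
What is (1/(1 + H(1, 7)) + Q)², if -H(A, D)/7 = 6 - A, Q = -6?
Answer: 42025/1156 ≈ 36.354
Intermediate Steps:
H(A, D) = -42 + 7*A (H(A, D) = -7*(6 - A) = -42 + 7*A)
(1/(1 + H(1, 7)) + Q)² = (1/(1 + (-42 + 7*1)) - 6)² = (1/(1 + (-42 + 7)) - 6)² = (1/(1 - 35) - 6)² = (1/(-34) - 6)² = (-1/34 - 6)² = (-205/34)² = 42025/1156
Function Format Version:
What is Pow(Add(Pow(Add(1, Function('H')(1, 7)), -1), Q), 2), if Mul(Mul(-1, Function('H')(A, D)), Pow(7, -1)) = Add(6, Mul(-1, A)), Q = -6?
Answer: Rational(42025, 1156) ≈ 36.354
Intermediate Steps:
Function('H')(A, D) = Add(-42, Mul(7, A)) (Function('H')(A, D) = Mul(-7, Add(6, Mul(-1, A))) = Add(-42, Mul(7, A)))
Pow(Add(Pow(Add(1, Function('H')(1, 7)), -1), Q), 2) = Pow(Add(Pow(Add(1, Add(-42, Mul(7, 1))), -1), -6), 2) = Pow(Add(Pow(Add(1, Add(-42, 7)), -1), -6), 2) = Pow(Add(Pow(Add(1, -35), -1), -6), 2) = Pow(Add(Pow(-34, -1), -6), 2) = Pow(Add(Rational(-1, 34), -6), 2) = Pow(Rational(-205, 34), 2) = Rational(42025, 1156)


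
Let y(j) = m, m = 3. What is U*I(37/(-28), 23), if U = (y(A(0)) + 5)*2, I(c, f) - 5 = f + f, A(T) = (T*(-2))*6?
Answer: 816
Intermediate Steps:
A(T) = -12*T (A(T) = -2*T*6 = -12*T)
y(j) = 3
I(c, f) = 5 + 2*f (I(c, f) = 5 + (f + f) = 5 + 2*f)
U = 16 (U = (3 + 5)*2 = 8*2 = 16)
U*I(37/(-28), 23) = 16*(5 + 2*23) = 16*(5 + 46) = 16*51 = 816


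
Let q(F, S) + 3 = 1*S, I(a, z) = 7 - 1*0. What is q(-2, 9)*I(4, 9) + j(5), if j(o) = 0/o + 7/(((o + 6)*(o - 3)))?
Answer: 931/22 ≈ 42.318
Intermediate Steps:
I(a, z) = 7 (I(a, z) = 7 + 0 = 7)
q(F, S) = -3 + S (q(F, S) = -3 + 1*S = -3 + S)
j(o) = 7/((-3 + o)*(6 + o)) (j(o) = 0 + 7/(((6 + o)*(-3 + o))) = 0 + 7/(((-3 + o)*(6 + o))) = 0 + 7*(1/((-3 + o)*(6 + o))) = 0 + 7/((-3 + o)*(6 + o)) = 7/((-3 + o)*(6 + o)))
q(-2, 9)*I(4, 9) + j(5) = (-3 + 9)*7 + 7/(-18 + 5² + 3*5) = 6*7 + 7/(-18 + 25 + 15) = 42 + 7/22 = 931/22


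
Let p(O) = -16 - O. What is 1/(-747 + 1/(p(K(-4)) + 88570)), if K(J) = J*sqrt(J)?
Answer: -5857832713506/4375800970839145 + 8*I/4375800970839145 ≈ -0.0013387 + 1.8282e-15*I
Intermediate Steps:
K(J) = J**(3/2)
1/(-747 + 1/(p(K(-4)) + 88570)) = 1/(-747 + 1/((-16 - (-4)**(3/2)) + 88570)) = 1/(-747 + 1/((-16 - (-8)*I) + 88570)) = 1/(-747 + 1/((-16 + 8*I) + 88570)) = 1/(-747 + 1/(88554 + 8*I)) = 1/(-747 + (88554 - 8*I)/7841810980)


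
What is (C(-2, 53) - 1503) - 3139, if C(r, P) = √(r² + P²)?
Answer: -4642 + √2813 ≈ -4589.0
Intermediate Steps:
C(r, P) = √(P² + r²)
(C(-2, 53) - 1503) - 3139 = (√(53² + (-2)²) - 1503) - 3139 = (√(2809 + 4) - 1503) - 3139 = (√2813 - 1503) - 3139 = (-1503 + √2813) - 3139 = -4642 + √2813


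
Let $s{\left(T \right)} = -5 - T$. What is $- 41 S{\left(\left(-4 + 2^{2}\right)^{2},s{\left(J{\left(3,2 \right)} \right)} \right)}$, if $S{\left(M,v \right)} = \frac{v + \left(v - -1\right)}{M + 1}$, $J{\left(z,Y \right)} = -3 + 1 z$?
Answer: $369$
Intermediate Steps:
$J{\left(z,Y \right)} = -3 + z$
$S{\left(M,v \right)} = \frac{1 + 2 v}{1 + M}$ ($S{\left(M,v \right)} = \frac{v + \left(v + 1\right)}{1 + M} = \frac{v + \left(1 + v\right)}{1 + M} = \frac{1 + 2 v}{1 + M}$)
$- 41 S{\left(\left(-4 + 2^{2}\right)^{2},s{\left(J{\left(3,2 \right)} \right)} \right)} = - 41 \frac{1 + 2 \left(-5 - \left(-3 + 3\right)\right)}{1 + \left(-4 + 2^{2}\right)^{2}} = - 41 \frac{1 + 2 \left(-5 - 0\right)}{1 + \left(-4 + 4\right)^{2}} = - 41 \frac{1 + 2 \left(-5 + 0\right)}{1 + 0^{2}} = - 41 \frac{1 + 2 \left(-5\right)}{1 + 0} = - 41 \frac{1 - 10}{1} = - 41 \cdot 1 \left(-9\right) = \left(-41\right) \left(-9\right) = 369$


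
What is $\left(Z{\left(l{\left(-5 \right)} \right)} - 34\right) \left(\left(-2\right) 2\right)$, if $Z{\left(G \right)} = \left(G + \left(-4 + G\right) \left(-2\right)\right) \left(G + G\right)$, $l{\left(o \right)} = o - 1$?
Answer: $808$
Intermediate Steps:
$l{\left(o \right)} = -1 + o$
$Z{\left(G \right)} = 2 G \left(8 - G\right)$ ($Z{\left(G \right)} = \left(G - \left(-8 + 2 G\right)\right) 2 G = \left(8 - G\right) 2 G = 2 G \left(8 - G\right)$)
$\left(Z{\left(l{\left(-5 \right)} \right)} - 34\right) \left(\left(-2\right) 2\right) = \left(2 \left(-1 - 5\right) \left(8 - \left(-1 - 5\right)\right) - 34\right) \left(\left(-2\right) 2\right) = \left(2 \left(-6\right) \left(8 - -6\right) - 34\right) \left(-4\right) = \left(2 \left(-6\right) \left(8 + 6\right) - 34\right) \left(-4\right) = \left(2 \left(-6\right) 14 - 34\right) \left(-4\right) = \left(-168 - 34\right) \left(-4\right) = \left(-202\right) \left(-4\right) = 808$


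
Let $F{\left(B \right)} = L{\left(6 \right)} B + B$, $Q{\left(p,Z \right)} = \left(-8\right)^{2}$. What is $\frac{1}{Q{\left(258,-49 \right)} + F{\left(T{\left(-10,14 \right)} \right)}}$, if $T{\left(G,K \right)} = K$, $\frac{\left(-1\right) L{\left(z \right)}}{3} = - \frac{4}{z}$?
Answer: $\frac{1}{106} \approx 0.009434$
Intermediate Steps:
$L{\left(z \right)} = \frac{12}{z}$ ($L{\left(z \right)} = - 3 \left(- \frac{4}{z}\right) = \frac{12}{z}$)
$Q{\left(p,Z \right)} = 64$
$F{\left(B \right)} = 3 B$ ($F{\left(B \right)} = \frac{12}{6} B + B = 12 \cdot \frac{1}{6} B + B = 2 B + B = 3 B$)
$\frac{1}{Q{\left(258,-49 \right)} + F{\left(T{\left(-10,14 \right)} \right)}} = \frac{1}{64 + 3 \cdot 14} = \frac{1}{64 + 42} = \frac{1}{106}$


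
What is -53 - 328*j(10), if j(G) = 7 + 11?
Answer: -5957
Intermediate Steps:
j(G) = 18
-53 - 328*j(10) = -53 - 328*18 = -53 - 5904 = -5957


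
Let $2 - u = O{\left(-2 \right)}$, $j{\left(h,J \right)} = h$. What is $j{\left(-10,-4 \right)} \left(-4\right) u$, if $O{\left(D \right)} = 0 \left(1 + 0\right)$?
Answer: $80$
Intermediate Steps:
$O{\left(D \right)} = 0$ ($O{\left(D \right)} = 0 \cdot 1 = 0$)
$u = 2$ ($u = 2 - 0 = 2 + 0 = 2$)
$j{\left(-10,-4 \right)} \left(-4\right) u = \left(-10\right) \left(-4\right) 2 = 40 \cdot 2 = 80$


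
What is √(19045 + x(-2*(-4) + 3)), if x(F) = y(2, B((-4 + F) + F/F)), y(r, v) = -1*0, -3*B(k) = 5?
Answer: √19045 ≈ 138.00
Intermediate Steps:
B(k) = -5/3 (B(k) = -⅓*5 = -5/3)
y(r, v) = 0
x(F) = 0
√(19045 + x(-2*(-4) + 3)) = √(19045 + 0) = √19045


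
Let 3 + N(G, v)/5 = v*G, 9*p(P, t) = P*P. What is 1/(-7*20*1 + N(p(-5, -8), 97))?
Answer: 9/10730 ≈ 0.00083877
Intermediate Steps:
p(P, t) = P²/9 (p(P, t) = (P*P)/9 = P²/9)
N(G, v) = -15 + 5*G*v (N(G, v) = -15 + 5*(v*G) = -15 + 5*(G*v) = -15 + 5*G*v)
1/(-7*20*1 + N(p(-5, -8), 97)) = 1/(-7*20*1 + (-15 + 5*((⅑)*(-5)²)*97)) = 1/(-140*1 + (-15 + 5*((⅑)*25)*97)) = 1/(-140 + (-15 + 5*(25/9)*97)) = 1/(-140 + (-15 + 12125/9)) = 1/(-140 + 11990/9) = 1/(10730/9) = 9/10730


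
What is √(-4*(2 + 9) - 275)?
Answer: I*√319 ≈ 17.861*I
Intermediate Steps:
√(-4*(2 + 9) - 275) = √(-4*11 - 275) = √(-44 - 275) = √(-319) = I*√319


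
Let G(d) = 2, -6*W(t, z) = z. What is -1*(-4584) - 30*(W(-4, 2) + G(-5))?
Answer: 4534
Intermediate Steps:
W(t, z) = -z/6
-1*(-4584) - 30*(W(-4, 2) + G(-5)) = -1*(-4584) - 30*(-⅙*2 + 2) = 4584 - 30*(-⅓ + 2) = 4584 - 30*5/3 = 4584 - 50 = 4534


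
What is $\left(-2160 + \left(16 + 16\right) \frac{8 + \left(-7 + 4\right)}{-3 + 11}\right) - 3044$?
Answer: $-5184$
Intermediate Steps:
$\left(-2160 + \left(16 + 16\right) \frac{8 + \left(-7 + 4\right)}{-3 + 11}\right) - 3044 = \left(-2160 + 32 \frac{8 - 3}{8}\right) - 3044 = \left(-2160 + 32 \cdot 5 \cdot \frac{1}{8}\right) - 3044 = \left(-2160 + 32 \cdot \frac{5}{8}\right) - 3044 = \left(-2160 + 20\right) - 3044 = -2140 - 3044 = -5184$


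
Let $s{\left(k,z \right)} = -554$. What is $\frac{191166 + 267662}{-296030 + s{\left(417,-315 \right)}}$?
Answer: $- \frac{114707}{74146} \approx -1.547$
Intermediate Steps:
$\frac{191166 + 267662}{-296030 + s{\left(417,-315 \right)}} = \frac{191166 + 267662}{-296030 - 554} = \frac{458828}{-296584} = 458828 \left(- \frac{1}{296584}\right) = - \frac{114707}{74146}$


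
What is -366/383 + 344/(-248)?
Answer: -27815/11873 ≈ -2.3427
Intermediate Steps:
-366/383 + 344/(-248) = -366*1/383 + 344*(-1/248) = -366/383 - 43/31 = -27815/11873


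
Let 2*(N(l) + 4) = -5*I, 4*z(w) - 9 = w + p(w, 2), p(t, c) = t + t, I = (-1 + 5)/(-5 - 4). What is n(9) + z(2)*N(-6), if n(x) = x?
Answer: -11/6 ≈ -1.8333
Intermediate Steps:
I = -4/9 (I = 4/(-9) = 4*(-⅑) = -4/9 ≈ -0.44444)
p(t, c) = 2*t
z(w) = 9/4 + 3*w/4 (z(w) = 9/4 + (w + 2*w)/4 = 9/4 + (3*w)/4 = 9/4 + 3*w/4)
N(l) = -26/9 (N(l) = -4 + (-5*(-4/9))/2 = -4 + (½)*(20/9) = -4 + 10/9 = -26/9)
n(9) + z(2)*N(-6) = 9 + (9/4 + (¾)*2)*(-26/9) = 9 + (9/4 + 3/2)*(-26/9) = 9 + (15/4)*(-26/9) = 9 - 65/6 = -11/6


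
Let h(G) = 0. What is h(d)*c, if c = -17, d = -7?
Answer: 0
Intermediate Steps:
h(d)*c = 0*(-17) = 0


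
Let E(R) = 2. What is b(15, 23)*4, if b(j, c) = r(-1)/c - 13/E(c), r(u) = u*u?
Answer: -594/23 ≈ -25.826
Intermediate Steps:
r(u) = u²
b(j, c) = -13/2 + 1/c (b(j, c) = (-1)²/c - 13/2 = 1/c - 13*½ = 1/c - 13/2 = -13/2 + 1/c)
b(15, 23)*4 = (-13/2 + 1/23)*4 = -297/46*4 = -594/23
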